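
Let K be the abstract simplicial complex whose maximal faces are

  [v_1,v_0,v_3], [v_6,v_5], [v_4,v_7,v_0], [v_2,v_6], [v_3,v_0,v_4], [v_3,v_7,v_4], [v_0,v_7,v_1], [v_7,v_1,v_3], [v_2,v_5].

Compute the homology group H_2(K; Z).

H_2 ≅ Z.

We work with the vertex ordering v_0 < v_1 < v_2 < v_3 < v_4 < v_5 < v_6 < v_7. The simplices of K, each written with vertices in increasing order, are:

  0-simplices (8): [v_0], [v_1], [v_2], [v_3], [v_4], [v_5], [v_6], [v_7]
  1-simplices (12): [v_0,v_1], [v_0,v_3], [v_0,v_4], [v_0,v_7], [v_1,v_3], [v_1,v_7], [v_2,v_5], [v_2,v_6], [v_3,v_4], [v_3,v_7], [v_4,v_7], [v_5,v_6]
  2-simplices (6): [v_0,v_1,v_3], [v_0,v_1,v_7], [v_0,v_3,v_4], [v_0,v_4,v_7], [v_1,v_3,v_7], [v_3,v_4,v_7]

Hence C_0 ≅ Z^8, C_1 ≅ Z^12, C_2 ≅ Z^6.

Boundary ∂_1: C_1 → C_0 is given by ∂[p,q] = [q] − [p].
The resulting 8×12 matrix has rank 6, and its Smith normal form has invariant factors (1,1,1,1,1,1).

∂_2: C_2 → C_1 maps a triangle to the signed sum of its edges. For instance
  ∂[v_0,v_3,v_4] = [v_3,v_4] − [v_0,v_4] + [v_0,v_3],
  ∂[v_0,v_1,v_3] = [v_1,v_3] − [v_0,v_3] + [v_0,v_1].
The 12×6 boundary matrix has rank 5 and Smith normal form diag(1,1,1,1,1).

Computing H_k = (kernel of ∂_k) / (image of ∂_{k+1}):

  H_2: rank ker ∂_2 − rank ∂_3 = (6 − 5) − 0 = 1, and there is no ∂_3, so H_2 ≅ Z.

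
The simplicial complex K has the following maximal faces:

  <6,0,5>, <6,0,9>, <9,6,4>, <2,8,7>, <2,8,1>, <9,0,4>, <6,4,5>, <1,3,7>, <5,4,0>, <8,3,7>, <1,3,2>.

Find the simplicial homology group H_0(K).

H_0 ≅ Z^2.

We work with the vertex ordering 0 < 1 < 2 < 3 < 4 < 5 < 6 < 7 < 8 < 9. The simplices of K, each written with vertices in increasing order, are:

  0-simplices (10): [0], [1], [2], [3], [4], [5], [6], [7], [8], [9]
  1-simplices (19): [0,4], [0,5], [0,6], [0,9], [1,2], [1,3], [1,7], [1,8], [2,3], [2,7], [2,8], [3,7], [3,8], [4,5], [4,6], [4,9], [5,6], [6,9], [7,8]
  2-simplices (11): [0,4,5], [0,4,9], [0,5,6], [0,6,9], [1,2,3], [1,2,8], [1,3,7], [2,7,8], [3,7,8], [4,5,6], [4,6,9]

Hence C_0 ≅ Z^10, C_1 ≅ Z^19, C_2 ≅ Z^11.

∂_1: C_1 → C_0 sends each edge [p,q] (with p < q) to q − p. For instance
  ∂[2,3] = [3] − [2].
The resulting 10×19 matrix has rank 8, and its Smith normal form has invariant factors (1,1,1,1,1,1,1,1).

∂_2: C_2 → C_1 acts by ∂[p,q,r] = [q,r] − [p,r] + [p,q]. For instance
  ∂[0,4,9] = [4,9] − [0,9] + [0,4],
  ∂[1,2,3] = [2,3] − [1,3] + [1,2].
The 19×11 boundary matrix has rank 10 and Smith normal form diag(1,1,1,1,1,1,1,1,1,1).

Reading off H_k = ker ∂_k / im ∂_{k+1}:

  H_0: rank C_0 − rank ∂_1 = 10 − 8 = 2, and the invariant factors of ∂_1 are all 1, so H_0 = Z^2.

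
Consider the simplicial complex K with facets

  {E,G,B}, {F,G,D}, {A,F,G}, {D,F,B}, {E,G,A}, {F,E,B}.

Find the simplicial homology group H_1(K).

Take the total order A < B < D < E < F < G on the vertex set. Then K (dimension 2) consists of the simplices:

  0-simplices (6): A, B, D, E, F, G
  1-simplices (12): AE, AF, AG, BD, BE, BF, BG, DF, DG, EF, EG, FG
  2-simplices (6): AEG, AFG, BDF, BEF, BEG, DFG

so the chain groups are C_0 ≅ Z^6, C_1 ≅ Z^12, C_2 ≅ Z^6.

∂_1: C_1 → C_0 is given by ∂[p,q] = [q] − [p].
The resulting 6×12 matrix has rank 5, and its Smith normal form has invariant factors (1,1,1,1,1).

The boundary map ∂_2: C_2 → C_1 acts by ∂[p,q,r] = [q,r] − [p,r] + [p,q]. For instance
  ∂DFG = FG − DG + DF,
  ∂BEF = EF − BF + BE.
This gives a 12×6 integer matrix of rank 6; reducing to Smith normal form yields diagonal entries (1,1,1,1,1,1).

Now H_k = ker ∂_k / im ∂_{k+1}, so:

  H_1: rank ker ∂_1 − rank ∂_2 = (12 − 5) − 6 = 1, and the invariant factors of ∂_2 are all 1, so H_1 = Z.

H_1 = Z.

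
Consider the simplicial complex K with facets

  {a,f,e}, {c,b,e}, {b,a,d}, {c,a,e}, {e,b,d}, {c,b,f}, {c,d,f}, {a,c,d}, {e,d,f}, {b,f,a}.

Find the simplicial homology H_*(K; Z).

H_0 ≅ Z,  H_1 ≅ Z/2,  H_2 = 0.

Order the vertices as a < b < c < d < e < f. Listing each simplex with vertices in this order, K has dimension 2 with simplices:

  0-simplices (6): a, b, c, d, e, f
  1-simplices (15): ab, ac, ad, ae, af, bc, bd, be, bf, cd, ce, cf, de, df, ef
  2-simplices (10): abd, abf, acd, ace, aef, bce, bcf, bde, cdf, def

so the chain groups are C_0 ≅ Z^6, C_1 ≅ Z^15, C_2 ≅ Z^10.

The boundary map ∂_1: C_1 → C_0 is given by ∂[p,q] = [q] − [p]. For instance
  ∂ac = c − a.
As a 6×15 matrix over Z this has rank 5, with invariant factors (1,1,1,1,1).

∂_2: C_2 → C_1 sends each 2-simplex [p,q,r] to [q,r] − [p,r] + [p,q]. For instance
  ∂abd = bd − ad + ab,
  ∂aef = ef − af + ae.
This gives a 15×10 integer matrix of rank 10; reducing to Smith normal form yields diagonal entries (1,1,1,1,1,1,1,1,1,2).

Now H_k = ker ∂_k / im ∂_{k+1}, so:

  H_0: rank C_0 − rank ∂_1 = 6 − 5 = 1, and the invariant factors of ∂_1 are all 1, so H_0 ≅ Z.
  H_1: rank ker ∂_1 − rank ∂_2 = (15 − 5) − 10 = 0, and ∂_2 has invariant factor 2 > 1, so H_1 ≅ Z/2.
  H_2: rank ker ∂_2 − rank ∂_3 = (10 − 10) − 0 = 0, and there is no ∂_3, so H_2 ≅ 0.

(K is a triangulation of the real projective plane RP^2.)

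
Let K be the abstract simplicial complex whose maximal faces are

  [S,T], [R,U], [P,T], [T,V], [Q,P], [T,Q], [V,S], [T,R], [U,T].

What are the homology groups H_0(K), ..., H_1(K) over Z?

H_0 = Z,  H_1 = Z^3.

Order the vertices as P < Q < R < S < T < U < V. Listing each simplex with vertices in this order, K has dimension 1 with simplices:

  0-simplices (7): P, Q, R, S, T, U, V
  1-simplices (9): PQ, PT, QT, RT, RU, ST, SV, TU, TV

giving chain groups C_0 ≅ Z^7, C_1 ≅ Z^9.

∂_1: C_1 → C_0 is given by ∂[p,q] = [q] − [p].
The resulting 7×9 matrix has rank 6, and its Smith normal form has invariant factors (1,1,1,1,1,1).

Computing H_k = (kernel of ∂_k) / (image of ∂_{k+1}):

  H_0: rank C_0 − rank ∂_1 = 7 − 6 = 1, and the invariant factors of ∂_1 are all 1, so H_0 = Z.
  H_1: rank ker ∂_1 − rank ∂_2 = (9 − 6) − 0 = 3, and there is no ∂_2, so H_1 = Z^3.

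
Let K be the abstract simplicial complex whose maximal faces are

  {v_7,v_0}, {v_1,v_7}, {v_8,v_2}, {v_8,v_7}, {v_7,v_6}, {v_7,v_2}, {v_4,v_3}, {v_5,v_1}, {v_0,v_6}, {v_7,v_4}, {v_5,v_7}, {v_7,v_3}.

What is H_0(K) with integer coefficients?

Fix the vertex order v_0 < v_1 < v_2 < v_3 < v_4 < v_5 < v_6 < v_7 < v_8 and write every simplex with vertices in increasing order. Then dim K = 1 and the simplices of K are:

  0-simplices (9): [v_0], [v_1], [v_2], [v_3], [v_4], [v_5], [v_6], [v_7], [v_8]
  1-simplices (12): [v_0,v_6], [v_0,v_7], [v_1,v_5], [v_1,v_7], [v_2,v_7], [v_2,v_8], [v_3,v_4], [v_3,v_7], [v_4,v_7], [v_5,v_7], [v_6,v_7], [v_7,v_8]

giving chain groups C_0 ≅ Z^9, C_1 ≅ Z^12.

Boundary ∂_1: C_1 → C_0 is given by ∂[p,q] = [q] − [p]. For instance
  ∂[v_2,v_8] = [v_8] − [v_2].
The resulting 9×12 matrix has rank 8, and its Smith normal form has invariant factors (1,1,1,1,1,1,1,1).

Now H_k = ker ∂_k / im ∂_{k+1}, so:

  H_0: rank C_0 − rank ∂_1 = 9 − 8 = 1, and the invariant factors of ∂_1 are all 1, so H_0 = Z.

H_0 = Z.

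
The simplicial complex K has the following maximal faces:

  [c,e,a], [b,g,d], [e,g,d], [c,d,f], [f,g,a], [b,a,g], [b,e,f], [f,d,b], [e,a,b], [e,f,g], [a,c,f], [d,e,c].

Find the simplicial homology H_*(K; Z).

Fix the vertex order a < b < c < d < e < f < g and write every simplex with vertices in increasing order. Then dim K = 2 and the simplices of K are:

  0-simplices (7): a, b, c, d, e, f, g
  1-simplices (18): ab, ac, ae, af, ag, bd, be, bf, bg, cd, ce, cf, de, df, dg, ef, eg, fg
  2-simplices (12): abe, abg, ace, acf, afg, bdf, bdg, bef, cde, cdf, deg, efg

Hence C_0 ≅ Z^7, C_1 ≅ Z^18, C_2 ≅ Z^12.

Boundary ∂_1: C_1 → C_0 sends each edge [p,q] (with p < q) to q − p. For instance
  ∂fg = g − f.
The 7×18 boundary matrix has rank 6 and Smith normal form diag(1,1,1,1,1,1).

∂_2: C_2 → C_1 acts by ∂[p,q,r] = [q,r] − [p,r] + [p,q]. For instance
  ∂cdf = df − cf + cd,
  ∂bdf = df − bf + bd.
This gives a 18×12 integer matrix of rank 12; reducing to Smith normal form yields diagonal entries (1,1,1,1,1,1,1,1,1,1,1,2).

Reading off H_k = ker ∂_k / im ∂_{k+1}:

  H_0: rank C_0 − rank ∂_1 = 7 − 6 = 1, and the invariant factors of ∂_1 are all 1, so H_0 ≅ Z.
  H_1: rank ker ∂_1 − rank ∂_2 = (18 − 6) − 12 = 0, and ∂_2 has invariant factor 2 > 1, so H_1 ≅ Z/2Z.
  H_2: rank ker ∂_2 − rank ∂_3 = (12 − 12) − 0 = 0, and there is no ∂_3, so H_2 ≅ 0.

As a check, the Euler characteristic is 7 − 18 + 12 = 1, which agrees with 1 − 0 + 0 = 1.

H_0 = Z,  H_1 = Z/2Z,  H_2 = 0.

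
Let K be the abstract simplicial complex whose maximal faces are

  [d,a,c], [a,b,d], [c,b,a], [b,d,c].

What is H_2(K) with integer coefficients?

K has 4 vertices, 6 edges, 4 triangles.
rank ∂_2 = 3, rank ∂_3 = 0 ⇒ b_2 = 4 − 3 − 0 = 1. So H_2 ≅ Z.

H_2 = Z.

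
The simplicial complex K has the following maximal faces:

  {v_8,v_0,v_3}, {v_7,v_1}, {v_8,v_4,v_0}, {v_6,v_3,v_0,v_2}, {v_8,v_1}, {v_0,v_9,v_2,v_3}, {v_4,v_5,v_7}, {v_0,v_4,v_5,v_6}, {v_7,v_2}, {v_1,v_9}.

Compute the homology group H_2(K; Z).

H_2 = 0.

We work with the vertex ordering v_0 < v_1 < v_2 < v_3 < v_4 < v_5 < v_6 < v_7 < v_8 < v_9. The simplices of K, each written with vertices in increasing order, are:

  0-simplices (10): [v_0], [v_1], [v_2], [v_3], [v_4], [v_5], [v_6], [v_7], [v_8], [v_9]
  1-simplices (23): (23 of them)
  2-simplices (14): (14 of them)
  3-simplices (3): [v_0,v_2,v_3,v_6], [v_0,v_2,v_3,v_9], [v_0,v_4,v_5,v_6]

giving chain groups C_0 ≅ Z^10, C_1 ≅ Z^23, C_2 ≅ Z^14, C_3 ≅ Z^3.

∂_1: C_1 → C_0 maps an edge to its endpoints' difference, ∂[p,q] = q − p. For instance
  ∂[v_1,v_9] = [v_9] − [v_1].
The 10×23 boundary matrix has rank 9 and Smith normal form diag(1,1,1,1,1,1,1,1,1).

The boundary map ∂_2: C_2 → C_1 acts by ∂[p,q,r] = [q,r] − [p,r] + [p,q]. For instance
  ∂[v_0,v_3,v_8] = [v_3,v_8] − [v_0,v_8] + [v_0,v_3],
  ∂[v_0,v_2,v_3] = [v_2,v_3] − [v_0,v_3] + [v_0,v_2].
This gives a 23×14 integer matrix of rank 11; reducing to Smith normal form yields diagonal entries (1,1,1,1,1,1,1,1,1,1,1).

Boundary ∂_3: C_3 → C_2 sends each 3-simplex σ to the alternating sum Σ_i (−1)^i (σ with its i-th vertex removed). For instance
  ∂[v_0,v_2,v_3,v_6] = [v_2,v_3,v_6] − [v_0,v_3,v_6] + [v_0,v_2,v_6] − [v_0,v_2,v_3],
  ∂[v_0,v_4,v_5,v_6] = [v_4,v_5,v_6] − [v_0,v_5,v_6] + [v_0,v_4,v_6] − [v_0,v_4,v_5].
This gives a 14×3 integer matrix of rank 3; reducing to Smith normal form yields diagonal entries (1,1,1).

Reading off H_k = ker ∂_k / im ∂_{k+1}:

  H_2: rank ker ∂_2 − rank ∂_3 = (14 − 11) − 3 = 0, and the invariant factors of ∂_3 are all 1, so H_2 = 0.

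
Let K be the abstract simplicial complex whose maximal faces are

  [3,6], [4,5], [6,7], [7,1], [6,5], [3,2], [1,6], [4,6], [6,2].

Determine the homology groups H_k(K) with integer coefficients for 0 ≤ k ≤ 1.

Fix the vertex order 1 < 2 < 3 < 4 < 5 < 6 < 7 and write every simplex with vertices in increasing order. Then dim K = 1 and the simplices of K are:

  0-simplices (7): [1], [2], [3], [4], [5], [6], [7]
  1-simplices (9): [1,6], [1,7], [2,3], [2,6], [3,6], [4,5], [4,6], [5,6], [6,7]

giving chain groups C_0 ≅ Z^7, C_1 ≅ Z^9.

∂_1: C_1 → C_0 is given by ∂[p,q] = [q] − [p]. For instance
  ∂[1,6] = [6] − [1].
The 7×9 boundary matrix has rank 6 and Smith normal form diag(1,1,1,1,1,1).

Computing H_k = (kernel of ∂_k) / (image of ∂_{k+1}):

  H_0: rank C_0 − rank ∂_1 = 7 − 6 = 1, and the invariant factors of ∂_1 are all 1, so H_0 ≅ Z.
  H_1: rank ker ∂_1 − rank ∂_2 = (9 − 6) − 0 = 3, and there is no ∂_2, so H_1 ≅ Z^3.

As a check, the Euler characteristic is 7 − 9 = -2, which agrees with 1 − 3 = -2.

H_0 = Z,  H_1 = Z^3.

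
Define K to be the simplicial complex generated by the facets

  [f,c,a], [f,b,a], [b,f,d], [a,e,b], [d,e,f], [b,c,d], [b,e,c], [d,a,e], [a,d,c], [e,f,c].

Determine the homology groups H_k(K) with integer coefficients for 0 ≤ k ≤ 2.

H_0 ≅ Z,  H_1 ≅ Z/2,  H_2 = 0.

Take the total order a < b < c < d < e < f on the vertex set. Then K (dimension 2) consists of the simplices:

  0-simplices (6): a, b, c, d, e, f
  1-simplices (15): ab, ac, ad, ae, af, bc, bd, be, bf, cd, ce, cf, de, df, ef
  2-simplices (10): abe, abf, acd, acf, ade, bcd, bce, bdf, cef, def

Hence C_0 ≅ Z^6, C_1 ≅ Z^15, C_2 ≅ Z^10.

Boundary ∂_1: C_1 → C_0 is given by ∂[p,q] = [q] − [p]. For instance
  ∂ac = c − a.
The resulting 6×15 matrix has rank 5, and its Smith normal form has invariant factors (1,1,1,1,1).

Boundary ∂_2: C_2 → C_1 sends each 2-simplex [p,q,r] to [q,r] − [p,r] + [p,q]. For instance
  ∂ade = de − ae + ad,
  ∂bdf = df − bf + bd.
This gives a 15×10 integer matrix of rank 10; reducing to Smith normal form yields diagonal entries (1,1,1,1,1,1,1,1,1,2).

Reading off H_k = ker ∂_k / im ∂_{k+1}:

  H_0: rank C_0 − rank ∂_1 = 6 − 5 = 1, and the invariant factors of ∂_1 are all 1, so H_0 ≅ Z.
  H_1: rank ker ∂_1 − rank ∂_2 = (15 − 5) − 10 = 0, and ∂_2 has invariant factor 2 > 1, so H_1 ≅ Z/2.
  H_2: rank ker ∂_2 − rank ∂_3 = (10 − 10) − 0 = 0, and there is no ∂_3, so H_2 ≅ 0.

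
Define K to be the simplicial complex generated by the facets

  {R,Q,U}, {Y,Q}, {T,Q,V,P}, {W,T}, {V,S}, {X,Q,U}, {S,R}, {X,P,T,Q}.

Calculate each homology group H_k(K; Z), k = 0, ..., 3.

Fix the vertex order P < Q < R < S < T < U < V < W < X < Y and write every simplex with vertices in increasing order. Then dim K = 3 and the simplices of K are:

  0-simplices (10): P, Q, R, S, T, U, V, W, X, Y
  1-simplices (17): PQ, PT, PV, PX, QR, QT, QU, QV, QX, QY, RS, RU, SV, TV, TW, TX, UX
  2-simplices (9): PQT, PQV, PQX, PTV, PTX, QRU, QTV, QTX, QUX
  3-simplices (2): PQTV, PQTX

giving chain groups C_0 ≅ Z^10, C_1 ≅ Z^17, C_2 ≅ Z^9, C_3 ≅ Z^2.

The boundary map ∂_1: C_1 → C_0 maps an edge to its endpoints' difference, ∂[p,q] = q − p. For instance
  ∂QX = X − Q.
As a 10×17 matrix over Z this has rank 9, with invariant factors (1,1,1,1,1,1,1,1,1).

∂_2: C_2 → C_1 sends each 2-simplex [p,q,r] to [q,r] − [p,r] + [p,q]. For instance
  ∂PTV = TV − PV + PT,
  ∂QUX = UX − QX + QU.
The resulting 17×9 matrix has rank 7, and its Smith normal form has invariant factors (1,1,1,1,1,1,1).

The boundary map ∂_3: C_3 → C_2 sends each 3-simplex σ to the alternating sum Σ_i (−1)^i (σ with its i-th vertex removed). For instance
  ∂PQTV = QTV − PTV + PQV − PQT,
  ∂PQTX = QTX − PTX + PQX − PQT.
This gives a 9×2 integer matrix of rank 2; reducing to Smith normal form yields diagonal entries (1,1).

From H_k ≅ ker(∂_k) / im(∂_{k+1}) we obtain:

  H_0: rank C_0 − rank ∂_1 = 10 − 9 = 1, and the invariant factors of ∂_1 are all 1, so H_0 = Z.
  H_1: rank ker ∂_1 − rank ∂_2 = (17 − 9) − 7 = 1, and the invariant factors of ∂_2 are all 1, so H_1 = Z.
  H_2: rank ker ∂_2 − rank ∂_3 = (9 − 7) − 2 = 0, and the invariant factors of ∂_3 are all 1, so H_2 = 0.
  H_3: rank ker ∂_3 − rank ∂_4 = (2 − 2) − 0 = 0, and there is no ∂_4, so H_3 = 0.

As a check, the Euler characteristic is 10 − 17 + 9 − 2 = 0, which agrees with 1 − 1 + 0 − 0 = 0.

H_0 = Z,  H_1 = Z,  H_2 = 0,  H_3 = 0.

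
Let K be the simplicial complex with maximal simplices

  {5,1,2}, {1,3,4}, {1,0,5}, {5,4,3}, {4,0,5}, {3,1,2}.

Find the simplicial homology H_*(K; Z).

Order the vertices as 0 < 1 < 2 < 3 < 4 < 5. Listing each simplex with vertices in this order, K has dimension 2 with simplices:

  0-simplices (6): [0], [1], [2], [3], [4], [5]
  1-simplices (12): [0,1], [0,4], [0,5], [1,2], [1,3], [1,4], [1,5], [2,3], [2,5], [3,4], [3,5], [4,5]
  2-simplices (6): [0,1,5], [0,4,5], [1,2,3], [1,2,5], [1,3,4], [3,4,5]

Hence C_0 ≅ Z^6, C_1 ≅ Z^12, C_2 ≅ Z^6.

∂_1: C_1 → C_0 maps an edge to its endpoints' difference, ∂[p,q] = q − p. For instance
  ∂[1,2] = [2] − [1].
The resulting 6×12 matrix has rank 5, and its Smith normal form has invariant factors (1,1,1,1,1).

Boundary ∂_2: C_2 → C_1 maps a triangle to the signed sum of its edges. For instance
  ∂[0,4,5] = [4,5] − [0,5] + [0,4],
  ∂[0,1,5] = [1,5] − [0,5] + [0,1].
This gives a 12×6 integer matrix of rank 6; reducing to Smith normal form yields diagonal entries (1,1,1,1,1,1).

Reading off H_k = ker ∂_k / im ∂_{k+1}:

  H_0: rank C_0 − rank ∂_1 = 6 − 5 = 1, and the invariant factors of ∂_1 are all 1, so H_0 = Z.
  H_1: rank ker ∂_1 − rank ∂_2 = (12 − 5) − 6 = 1, and the invariant factors of ∂_2 are all 1, so H_1 = Z.
  H_2: rank ker ∂_2 − rank ∂_3 = (6 − 6) − 0 = 0, and there is no ∂_3, so H_2 = 0.

H_0 ≅ Z,  H_1 ≅ Z,  H_2 = 0.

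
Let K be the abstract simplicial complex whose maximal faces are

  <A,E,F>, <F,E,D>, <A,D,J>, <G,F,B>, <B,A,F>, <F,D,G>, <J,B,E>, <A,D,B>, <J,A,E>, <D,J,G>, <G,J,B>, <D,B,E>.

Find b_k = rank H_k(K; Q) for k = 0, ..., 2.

Take the total order A < B < D < E < F < G < J on the vertex set. Then K (dimension 2) consists of the simplices:

  0-simplices (7): A, B, D, E, F, G, J
  1-simplices (18): AB, AD, AE, AF, AJ, BD, BE, BF, BG, BJ, DE, DF, DG, DJ, EF, EJ, FG, GJ
  2-simplices (12): ABD, ABF, ADJ, AEF, AEJ, BDE, BEJ, BFG, BGJ, DEF, DFG, DGJ

so the chain groups are C_0 ≅ Z^7, C_1 ≅ Z^18, C_2 ≅ Z^12.

The boundary map ∂_1: C_1 → C_0 maps an edge to its endpoints' difference, ∂[p,q] = q − p. For instance
  ∂AB = B − A.
The 7×18 boundary matrix has rank 6 and Smith normal form diag(1,1,1,1,1,1).

∂_2: C_2 → C_1 sends each 2-simplex [p,q,r] to [q,r] − [p,r] + [p,q]. For instance
  ∂ADJ = DJ − AJ + AD,
  ∂ABD = BD − AD + AB.
The 18×12 boundary matrix has rank 12 and Smith normal form diag(1,1,1,1,1,1,1,1,1,1,1,2).

From H_k ≅ ker(∂_k) / im(∂_{k+1}) we obtain:

  H_0: rank C_0 − rank ∂_1 = 7 − 6 = 1, and the invariant factors of ∂_1 are all 1, so H_0 = Z.
  H_1: rank ker ∂_1 − rank ∂_2 = (18 − 6) − 12 = 0, and ∂_2 has invariant factor 2 > 1, so H_1 = Z_2.
  H_2: rank ker ∂_2 − rank ∂_3 = (12 − 12) − 0 = 0, and there is no ∂_3, so H_2 = 0.

As a check, the Euler characteristic is 7 − 18 + 12 = 1, which agrees with 1 − 0 + 0 = 1.

Hence the Betti numbers are b_0 = 1, b_1 = 0, b_2 = 0.

b_0 = 1, b_1 = 0, b_2 = 0.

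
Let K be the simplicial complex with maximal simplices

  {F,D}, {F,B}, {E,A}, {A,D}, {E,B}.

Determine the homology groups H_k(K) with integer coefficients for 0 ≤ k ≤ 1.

Fix the vertex order A < B < D < E < F and write every simplex with vertices in increasing order. Then dim K = 1 and the simplices of K are:

  0-simplices (5): A, B, D, E, F
  1-simplices (5): AD, AE, BE, BF, DF

Hence C_0 ≅ Z^5, C_1 ≅ Z^5.

The boundary map ∂_1: C_1 → C_0 maps an edge to its endpoints' difference, ∂[p,q] = q − p. For instance
  ∂BF = F − B.
The 5×5 boundary matrix has rank 4 and Smith normal form diag(1,1,1,1).

Reading off H_k = ker ∂_k / im ∂_{k+1}:

  H_0: rank C_0 − rank ∂_1 = 5 − 4 = 1, and the invariant factors of ∂_1 are all 1, so H_0 ≅ Z.
  H_1: rank ker ∂_1 − rank ∂_2 = (5 − 4) − 0 = 1, and there is no ∂_2, so H_1 ≅ Z.

As a check, the Euler characteristic is 5 − 5 = 0, which agrees with 1 − 1 = 0.

H_0 = Z,  H_1 = Z.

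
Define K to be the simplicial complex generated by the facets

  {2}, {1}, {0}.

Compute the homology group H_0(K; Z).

H_0 = Z^3.

Fix the vertex order 0 < 1 < 2 and write every simplex with vertices in increasing order. Then dim K = 0 and the simplices of K are:

  0-simplices (3): [0], [1], [2]

giving chain groups C_0 ≅ Z^3.

Reading off H_k = ker ∂_k / im ∂_{k+1}:

  H_0: rank C_0 − rank ∂_1 = 3 − 0 = 3, and there is no ∂_1, so H_0 ≅ Z^3.

(K is a triangulation of a set of 3 points.)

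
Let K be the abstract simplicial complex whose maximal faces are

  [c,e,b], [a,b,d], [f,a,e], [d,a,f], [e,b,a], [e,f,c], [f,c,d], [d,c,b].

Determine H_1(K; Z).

H_1 ≅ 0.

We work with the vertex ordering a < b < c < d < e < f. The simplices of K, each written with vertices in increasing order, are:

  0-simplices (6): a, b, c, d, e, f
  1-simplices (12): ab, ad, ae, af, bc, bd, be, cd, ce, cf, df, ef
  2-simplices (8): abd, abe, adf, aef, bcd, bce, cdf, cef

so the chain groups are C_0 ≅ Z^6, C_1 ≅ Z^12, C_2 ≅ Z^8.

∂_1: C_1 → C_0 maps an edge to its endpoints' difference, ∂[p,q] = q − p. For instance
  ∂ad = d − a.
The 6×12 boundary matrix has rank 5 and Smith normal form diag(1,1,1,1,1).

∂_2: C_2 → C_1 maps a triangle to the signed sum of its edges. For instance
  ∂cef = ef − cf + ce,
  ∂bcd = cd − bd + bc.
The resulting 12×8 matrix has rank 7, and its Smith normal form has invariant factors (1,1,1,1,1,1,1).

Now H_k = ker ∂_k / im ∂_{k+1}, so:

  H_1: rank ker ∂_1 − rank ∂_2 = (12 − 5) − 7 = 0, and the invariant factors of ∂_2 are all 1, so H_1 ≅ 0.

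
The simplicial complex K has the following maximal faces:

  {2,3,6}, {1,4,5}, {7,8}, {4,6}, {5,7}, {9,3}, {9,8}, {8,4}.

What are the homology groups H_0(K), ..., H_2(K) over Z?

We work with the vertex ordering 1 < 2 < 3 < 4 < 5 < 6 < 7 < 8 < 9. The simplices of K, each written with vertices in increasing order, are:

  0-simplices (9): [1], [2], [3], [4], [5], [6], [7], [8], [9]
  1-simplices (12): [1,4], [1,5], [2,3], [2,6], [3,6], [3,9], [4,5], [4,6], [4,8], [5,7], [7,8], [8,9]
  2-simplices (2): [1,4,5], [2,3,6]

giving chain groups C_0 ≅ Z^9, C_1 ≅ Z^12, C_2 ≅ Z^2.

The boundary map ∂_1: C_1 → C_0 is given by ∂[p,q] = [q] − [p]. For instance
  ∂[2,6] = [6] − [2].
As a 9×12 matrix over Z this has rank 8, with invariant factors (1,1,1,1,1,1,1,1).

Boundary ∂_2: C_2 → C_1 acts by ∂[p,q,r] = [q,r] − [p,r] + [p,q]. For instance
  ∂[1,4,5] = [4,5] − [1,5] + [1,4],
  ∂[2,3,6] = [3,6] − [2,6] + [2,3].
The 12×2 boundary matrix has rank 2 and Smith normal form diag(1,1).

Reading off H_k = ker ∂_k / im ∂_{k+1}:

  H_0: rank C_0 − rank ∂_1 = 9 − 8 = 1, and the invariant factors of ∂_1 are all 1, so H_0 = Z.
  H_1: rank ker ∂_1 − rank ∂_2 = (12 − 8) − 2 = 2, and the invariant factors of ∂_2 are all 1, so H_1 = Z^2.
  H_2: rank ker ∂_2 − rank ∂_3 = (2 − 2) − 0 = 0, and there is no ∂_3, so H_2 = 0.

H_0 ≅ Z,  H_1 ≅ Z^2,  H_2 = 0.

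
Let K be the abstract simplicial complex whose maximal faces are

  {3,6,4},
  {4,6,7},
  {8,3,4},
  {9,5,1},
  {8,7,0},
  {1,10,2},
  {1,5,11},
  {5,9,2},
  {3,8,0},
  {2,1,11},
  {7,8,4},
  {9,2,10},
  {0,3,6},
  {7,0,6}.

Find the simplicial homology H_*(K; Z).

We work with the vertex ordering 0 < 1 < 2 < 3 < 4 < 5 < 6 < 7 < 8 < 9 < 10 < 11. The simplices of K, each written with vertices in increasing order, are:

  0-simplices (12): [0], [1], [2], [3], [4], [5], [6], [7], [8], [9], [10], [11]
  1-simplices (24): (24 of them)
  2-simplices (14): [0,3,6], [0,3,8], [0,6,7], [0,7,8], [1,2,10], [1,2,11], [1,5,9], [1,5,11], [2,5,9], [2,9,10], [3,4,6], [3,4,8], [4,6,7], [4,7,8]

so the chain groups are C_0 ≅ Z^12, C_1 ≅ Z^24, C_2 ≅ Z^14.

The boundary map ∂_1: C_1 → C_0 maps an edge to its endpoints' difference, ∂[p,q] = q − p.
The 12×24 boundary matrix has rank 10 and Smith normal form diag(1,1,1,1,1,1,1,1,1,1).

∂_2: C_2 → C_1 acts by ∂[p,q,r] = [q,r] − [p,r] + [p,q]. For instance
  ∂[1,2,10] = [2,10] − [1,10] + [1,2],
  ∂[0,6,7] = [6,7] − [0,7] + [0,6].
This gives a 24×14 integer matrix of rank 13; reducing to Smith normal form yields diagonal entries (1,1,1,1,1,1,1,1,1,1,1,1,1).

Now H_k = ker ∂_k / im ∂_{k+1}, so:

  H_0: rank C_0 − rank ∂_1 = 12 − 10 = 2, and the invariant factors of ∂_1 are all 1, so H_0 ≅ Z^2.
  H_1: rank ker ∂_1 − rank ∂_2 = (24 − 10) − 13 = 1, and the invariant factors of ∂_2 are all 1, so H_1 ≅ Z.
  H_2: rank ker ∂_2 − rank ∂_3 = (14 − 13) − 0 = 1, and there is no ∂_3, so H_2 ≅ Z.

(K is a triangulation of the disjoint union of the cylinder S^1 x I and the 2-sphere S^2.)

H_0 = Z^2,  H_1 = Z,  H_2 = Z.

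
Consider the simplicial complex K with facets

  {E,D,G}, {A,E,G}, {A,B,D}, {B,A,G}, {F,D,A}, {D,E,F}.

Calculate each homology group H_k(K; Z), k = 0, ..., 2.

H_0 = Z,  H_1 = Z,  H_2 = 0.

K has 6 vertices, 12 edges, 6 triangles.
rank ∂_0 = 0, rank ∂_1 = 5 ⇒ b_0 = 6 − 0 − 5 = 1; all invariant factors of ∂_1 are 1 so no torsion. So H_0 = Z.
rank ∂_1 = 5, rank ∂_2 = 6 ⇒ b_1 = 12 − 5 − 6 = 1; all invariant factors of ∂_2 are 1 so no torsion. So H_1 = Z.
rank ∂_2 = 6, rank ∂_3 = 0 ⇒ b_2 = 6 − 6 − 0 = 0. So H_2 = 0.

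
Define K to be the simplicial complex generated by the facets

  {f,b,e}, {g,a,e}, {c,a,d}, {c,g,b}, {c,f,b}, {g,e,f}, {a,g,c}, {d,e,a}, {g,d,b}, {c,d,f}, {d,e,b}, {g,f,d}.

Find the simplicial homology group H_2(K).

Take the total order a < b < c < d < e < f < g on the vertex set. Then K (dimension 2) consists of the simplices:

  0-simplices (7): a, b, c, d, e, f, g
  1-simplices (18): ac, ad, ae, ag, bc, bd, be, bf, bg, cd, cf, cg, de, df, dg, ef, eg, fg
  2-simplices (12): acd, acg, ade, aeg, bcf, bcg, bde, bdg, bef, cdf, dfg, efg

giving chain groups C_0 ≅ Z^7, C_1 ≅ Z^18, C_2 ≅ Z^12.

∂_1: C_1 → C_0 is given by ∂[p,q] = [q] − [p].
This gives a 7×18 integer matrix of rank 6; reducing to Smith normal form yields diagonal entries (1,1,1,1,1,1).

∂_2: C_2 → C_1 acts by ∂[p,q,r] = [q,r] − [p,r] + [p,q]. For instance
  ∂ade = de − ae + ad,
  ∂bdg = dg − bg + bd.
As a 18×12 matrix over Z this has rank 12, with invariant factors (1,1,1,1,1,1,1,1,1,1,1,2).

From H_k ≅ ker(∂_k) / im(∂_{k+1}) we obtain:

  H_2: rank ker ∂_2 − rank ∂_3 = (12 − 12) − 0 = 0, and there is no ∂_3, so H_2 ≅ 0.

(K is a triangulation of the real projective plane RP^2.)

H_2 ≅ 0.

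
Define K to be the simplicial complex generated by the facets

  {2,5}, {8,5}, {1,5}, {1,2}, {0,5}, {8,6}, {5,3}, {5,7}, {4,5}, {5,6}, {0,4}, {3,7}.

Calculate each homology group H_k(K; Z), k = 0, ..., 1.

Fix the vertex order 0 < 1 < 2 < 3 < 4 < 5 < 6 < 7 < 8 and write every simplex with vertices in increasing order. Then dim K = 1 and the simplices of K are:

  0-simplices (9): [0], [1], [2], [3], [4], [5], [6], [7], [8]
  1-simplices (12): [0,4], [0,5], [1,2], [1,5], [2,5], [3,5], [3,7], [4,5], [5,6], [5,7], [5,8], [6,8]

giving chain groups C_0 ≅ Z^9, C_1 ≅ Z^12.

∂_1: C_1 → C_0 is given by ∂[p,q] = [q] − [p]. For instance
  ∂[3,7] = [7] − [3].
The resulting 9×12 matrix has rank 8, and its Smith normal form has invariant factors (1,1,1,1,1,1,1,1).

Now H_k = ker ∂_k / im ∂_{k+1}, so:

  H_0: rank C_0 − rank ∂_1 = 9 − 8 = 1, and the invariant factors of ∂_1 are all 1, so H_0 = Z.
  H_1: rank ker ∂_1 − rank ∂_2 = (12 − 8) − 0 = 4, and there is no ∂_2, so H_1 = Z^4.

H_0 = Z,  H_1 = Z^4.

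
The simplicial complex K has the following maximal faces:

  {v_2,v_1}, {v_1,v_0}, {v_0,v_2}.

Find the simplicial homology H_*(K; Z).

H_0 ≅ Z,  H_1 ≅ Z.

Order the vertices as v_0 < v_1 < v_2. Listing each simplex with vertices in this order, K has dimension 1 with simplices:

  0-simplices (3): [v_0], [v_1], [v_2]
  1-simplices (3): [v_0,v_1], [v_0,v_2], [v_1,v_2]

giving chain groups C_0 ≅ Z^3, C_1 ≅ Z^3.

∂_1: C_1 → C_0 sends each edge [p,q] (with p < q) to q − p.
The 3×3 boundary matrix has rank 2 and Smith normal form diag(1,1).

Computing H_k = (kernel of ∂_k) / (image of ∂_{k+1}):

  H_0: rank C_0 − rank ∂_1 = 3 − 2 = 1, and the invariant factors of ∂_1 are all 1, so H_0 = Z.
  H_1: rank ker ∂_1 − rank ∂_2 = (3 − 2) − 0 = 1, and there is no ∂_2, so H_1 = Z.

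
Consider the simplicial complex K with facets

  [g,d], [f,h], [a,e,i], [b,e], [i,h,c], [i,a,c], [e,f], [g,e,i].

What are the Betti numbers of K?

b_0 = 1, b_1 = 1, b_2 = 0.

Fix the vertex order a < b < c < d < e < f < g < h < i and write every simplex with vertices in increasing order. Then dim K = 2 and the simplices of K are:

  0-simplices (9): a, b, c, d, e, f, g, h, i
  1-simplices (13): ac, ae, ai, be, ch, ci, dg, ef, eg, ei, fh, gi, hi
  2-simplices (4): aci, aei, chi, egi

so the chain groups are C_0 ≅ Z^9, C_1 ≅ Z^13, C_2 ≅ Z^4.

Boundary ∂_1: C_1 → C_0 sends each edge [p,q] (with p < q) to q − p. For instance
  ∂ci = i − c.
The resulting 9×13 matrix has rank 8, and its Smith normal form has invariant factors (1,1,1,1,1,1,1,1).

The boundary map ∂_2: C_2 → C_1 acts by ∂[p,q,r] = [q,r] − [p,r] + [p,q]. For instance
  ∂aei = ei − ai + ae,
  ∂egi = gi − ei + eg.
This gives a 13×4 integer matrix of rank 4; reducing to Smith normal form yields diagonal entries (1,1,1,1).

From H_k ≅ ker(∂_k) / im(∂_{k+1}) we obtain:

  H_0: rank C_0 − rank ∂_1 = 9 − 8 = 1, and the invariant factors of ∂_1 are all 1, so H_0 ≅ Z.
  H_1: rank ker ∂_1 − rank ∂_2 = (13 − 8) − 4 = 1, and the invariant factors of ∂_2 are all 1, so H_1 ≅ Z.
  H_2: rank ker ∂_2 − rank ∂_3 = (4 − 4) − 0 = 0, and there is no ∂_3, so H_2 ≅ 0.

Hence the Betti numbers are b_0 = 1, b_1 = 1, b_2 = 0.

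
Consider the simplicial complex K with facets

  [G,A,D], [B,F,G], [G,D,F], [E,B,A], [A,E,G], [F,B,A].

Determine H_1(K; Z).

Order the vertices as A < B < D < E < F < G. Listing each simplex with vertices in this order, K has dimension 2 with simplices:

  0-simplices (6): A, B, D, E, F, G
  1-simplices (12): AB, AD, AE, AF, AG, BE, BF, BG, DF, DG, EG, FG
  2-simplices (6): ABE, ABF, ADG, AEG, BFG, DFG

so the chain groups are C_0 ≅ Z^6, C_1 ≅ Z^12, C_2 ≅ Z^6.

The boundary map ∂_1: C_1 → C_0 maps an edge to its endpoints' difference, ∂[p,q] = q − p. For instance
  ∂EG = G − E.
The resulting 6×12 matrix has rank 5, and its Smith normal form has invariant factors (1,1,1,1,1).

The boundary map ∂_2: C_2 → C_1 sends each 2-simplex [p,q,r] to [q,r] − [p,r] + [p,q]. For instance
  ∂ABF = BF − AF + AB,
  ∂ADG = DG − AG + AD.
This gives a 12×6 integer matrix of rank 6; reducing to Smith normal form yields diagonal entries (1,1,1,1,1,1).

Now H_k = ker ∂_k / im ∂_{k+1}, so:

  H_1: rank ker ∂_1 − rank ∂_2 = (12 − 5) − 6 = 1, and the invariant factors of ∂_2 are all 1, so H_1 = Z.

H_1 ≅ Z.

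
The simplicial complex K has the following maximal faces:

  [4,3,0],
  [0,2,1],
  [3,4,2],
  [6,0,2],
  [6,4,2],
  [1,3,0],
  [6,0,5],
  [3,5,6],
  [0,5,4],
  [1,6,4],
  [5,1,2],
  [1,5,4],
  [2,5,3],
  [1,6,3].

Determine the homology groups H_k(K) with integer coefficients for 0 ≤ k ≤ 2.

We work with the vertex ordering 0 < 1 < 2 < 3 < 4 < 5 < 6. The simplices of K, each written with vertices in increasing order, are:

  0-simplices (7): [0], [1], [2], [3], [4], [5], [6]
  1-simplices (21): [0,1], [0,2], [0,3], [0,4], [0,5], [0,6], [1,2], [1,3], [1,4], [1,5], [1,6], [2,3], [2,4], [2,5], [2,6], [3,4], [3,5], [3,6], [4,5], [4,6], [5,6]
  2-simplices (14): [0,1,2], [0,1,3], [0,2,6], [0,3,4], [0,4,5], [0,5,6], [1,2,5], [1,3,6], [1,4,5], [1,4,6], [2,3,4], [2,3,5], [2,4,6], [3,5,6]

giving chain groups C_0 ≅ Z^7, C_1 ≅ Z^21, C_2 ≅ Z^14.

The boundary map ∂_1: C_1 → C_0 is given by ∂[p,q] = [q] − [p]. For instance
  ∂[4,5] = [5] − [4].
As a 7×21 matrix over Z this has rank 6, with invariant factors (1,1,1,1,1,1).

∂_2: C_2 → C_1 maps a triangle to the signed sum of its edges. For instance
  ∂[0,1,3] = [1,3] − [0,3] + [0,1],
  ∂[2,3,4] = [3,4] − [2,4] + [2,3].
The 21×14 boundary matrix has rank 13 and Smith normal form diag(1,1,1,1,1,1,1,1,1,1,1,1,1).

Reading off H_k = ker ∂_k / im ∂_{k+1}:

  H_0: rank C_0 − rank ∂_1 = 7 − 6 = 1, and the invariant factors of ∂_1 are all 1, so H_0 ≅ Z.
  H_1: rank ker ∂_1 − rank ∂_2 = (21 − 6) − 13 = 2, and the invariant factors of ∂_2 are all 1, so H_1 ≅ Z^2.
  H_2: rank ker ∂_2 − rank ∂_3 = (14 − 13) − 0 = 1, and there is no ∂_3, so H_2 ≅ Z.

As a check, the Euler characteristic is 7 − 21 + 14 = 0, which agrees with 1 − 2 + 1 = 0.

H_0 = Z,  H_1 = Z^2,  H_2 = Z.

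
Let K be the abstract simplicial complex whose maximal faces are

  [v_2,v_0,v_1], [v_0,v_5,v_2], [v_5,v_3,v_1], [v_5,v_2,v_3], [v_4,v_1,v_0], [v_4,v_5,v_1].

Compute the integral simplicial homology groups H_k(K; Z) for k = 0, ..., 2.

H_0 ≅ Z,  H_1 ≅ Z,  H_2 = 0.

K has 6 vertices, 12 edges, 6 triangles.
rank ∂_0 = 0, rank ∂_1 = 5 ⇒ b_0 = 6 − 0 − 5 = 1; all invariant factors of ∂_1 are 1 so no torsion. So H_0 = Z.
rank ∂_1 = 5, rank ∂_2 = 6 ⇒ b_1 = 12 − 5 − 6 = 1; all invariant factors of ∂_2 are 1 so no torsion. So H_1 = Z.
rank ∂_2 = 6, rank ∂_3 = 0 ⇒ b_2 = 6 − 6 − 0 = 0. So H_2 = 0.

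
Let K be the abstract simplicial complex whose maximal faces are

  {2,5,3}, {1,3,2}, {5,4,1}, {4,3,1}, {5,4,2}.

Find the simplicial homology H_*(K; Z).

H_0 ≅ Z,  H_1 ≅ Z,  H_2 = 0.

We work with the vertex ordering 1 < 2 < 3 < 4 < 5. The simplices of K, each written with vertices in increasing order, are:

  0-simplices (5): [1], [2], [3], [4], [5]
  1-simplices (10): [1,2], [1,3], [1,4], [1,5], [2,3], [2,4], [2,5], [3,4], [3,5], [4,5]
  2-simplices (5): [1,2,3], [1,3,4], [1,4,5], [2,3,5], [2,4,5]

Hence C_0 ≅ Z^5, C_1 ≅ Z^10, C_2 ≅ Z^5.

Boundary ∂_1: C_1 → C_0 maps an edge to its endpoints' difference, ∂[p,q] = q − p.
The 5×10 boundary matrix has rank 4 and Smith normal form diag(1,1,1,1).

Boundary ∂_2: C_2 → C_1 sends each 2-simplex [p,q,r] to [q,r] − [p,r] + [p,q]. For instance
  ∂[2,3,5] = [3,5] − [2,5] + [2,3],
  ∂[1,2,3] = [2,3] − [1,3] + [1,2].
The resulting 10×5 matrix has rank 5, and its Smith normal form has invariant factors (1,1,1,1,1).

Now H_k = ker ∂_k / im ∂_{k+1}, so:

  H_0: rank C_0 − rank ∂_1 = 5 − 4 = 1, and the invariant factors of ∂_1 are all 1, so H_0 = Z.
  H_1: rank ker ∂_1 − rank ∂_2 = (10 − 4) − 5 = 1, and the invariant factors of ∂_2 are all 1, so H_1 = Z.
  H_2: rank ker ∂_2 − rank ∂_3 = (5 − 5) − 0 = 0, and there is no ∂_3, so H_2 = 0.

As a check, the Euler characteristic is 5 − 10 + 5 = 0, which agrees with 1 − 1 + 0 = 0.
(K is a triangulation of the Möbius band.)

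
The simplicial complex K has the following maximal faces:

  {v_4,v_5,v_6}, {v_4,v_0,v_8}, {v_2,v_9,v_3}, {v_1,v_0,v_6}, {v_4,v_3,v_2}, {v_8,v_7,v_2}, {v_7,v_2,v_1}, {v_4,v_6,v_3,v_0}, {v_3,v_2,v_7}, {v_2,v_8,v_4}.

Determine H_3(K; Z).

Fix the vertex order v_0 < v_1 < v_2 < v_3 < v_4 < v_5 < v_6 < v_7 < v_8 < v_9 and write every simplex with vertices in increasing order. Then dim K = 3 and the simplices of K are:

  0-simplices (10): [v_0], [v_1], [v_2], [v_3], [v_4], [v_5], [v_6], [v_7], [v_8], [v_9]
  1-simplices (22): (22 of them)
  2-simplices (13): (13 of them)
  3-simplices (1): [v_0,v_3,v_4,v_6]

giving chain groups C_0 ≅ Z^10, C_1 ≅ Z^22, C_2 ≅ Z^13, C_3 ≅ Z^1.

Boundary ∂_1: C_1 → C_0 is given by ∂[p,q] = [q] − [p]. For instance
  ∂[v_3,v_6] = [v_6] − [v_3].
The 10×22 boundary matrix has rank 9 and Smith normal form diag(1,1,1,1,1,1,1,1,1).

∂_2: C_2 → C_1 acts by ∂[p,q,r] = [q,r] − [p,r] + [p,q]. For instance
  ∂[v_0,v_4,v_6] = [v_4,v_6] − [v_0,v_6] + [v_0,v_4],
  ∂[v_2,v_3,v_9] = [v_3,v_9] − [v_2,v_9] + [v_2,v_3].
The 22×13 boundary matrix has rank 12 and Smith normal form diag(1,1,1,1,1,1,1,1,1,1,1,1).

Boundary ∂_3: C_3 → C_2 sends each 3-simplex σ to the alternating sum Σ_i (−1)^i (σ with its i-th vertex removed). For instance
  ∂[v_0,v_3,v_4,v_6] = [v_3,v_4,v_6] − [v_0,v_4,v_6] + [v_0,v_3,v_6] − [v_0,v_3,v_4].
As a 13×1 matrix over Z this has rank 1, with invariant factors (1).

From H_k ≅ ker(∂_k) / im(∂_{k+1}) we obtain:

  H_3: rank ker ∂_3 − rank ∂_4 = (1 − 1) − 0 = 0, and there is no ∂_4, so H_3 ≅ 0.

H_3 = 0.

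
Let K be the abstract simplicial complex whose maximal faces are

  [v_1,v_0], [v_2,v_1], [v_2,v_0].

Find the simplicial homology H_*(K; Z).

Fix the vertex order v_0 < v_1 < v_2 and write every simplex with vertices in increasing order. Then dim K = 1 and the simplices of K are:

  0-simplices (3): [v_0], [v_1], [v_2]
  1-simplices (3): [v_0,v_1], [v_0,v_2], [v_1,v_2]

Hence C_0 ≅ Z^3, C_1 ≅ Z^3.

∂_1: C_1 → C_0 is given by ∂[p,q] = [q] − [p]. For instance
  ∂[v_1,v_2] = [v_2] − [v_1].
This gives a 3×3 integer matrix of rank 2; reducing to Smith normal form yields diagonal entries (1,1).

Reading off H_k = ker ∂_k / im ∂_{k+1}:

  H_0: rank C_0 − rank ∂_1 = 3 − 2 = 1, and the invariant factors of ∂_1 are all 1, so H_0 ≅ Z.
  H_1: rank ker ∂_1 − rank ∂_2 = (3 − 2) − 0 = 1, and there is no ∂_2, so H_1 ≅ Z.

H_0 = Z,  H_1 = Z.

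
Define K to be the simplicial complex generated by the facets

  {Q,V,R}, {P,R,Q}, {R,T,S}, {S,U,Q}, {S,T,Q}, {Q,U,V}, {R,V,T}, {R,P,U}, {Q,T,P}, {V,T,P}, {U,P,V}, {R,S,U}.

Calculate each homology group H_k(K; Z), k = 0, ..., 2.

H_0 ≅ Z,  H_1 ≅ Z/2,  H_2 = 0.

Take the total order P < Q < R < S < T < U < V on the vertex set. Then K (dimension 2) consists of the simplices:

  0-simplices (7): P, Q, R, S, T, U, V
  1-simplices (18): PQ, PR, PT, PU, PV, QR, QS, QT, QU, QV, RS, RT, RU, RV, ST, SU, TV, UV
  2-simplices (12): PQR, PQT, PRU, PTV, PUV, QRV, QST, QSU, QUV, RST, RSU, RTV

giving chain groups C_0 ≅ Z^7, C_1 ≅ Z^18, C_2 ≅ Z^12.

The boundary map ∂_1: C_1 → C_0 maps an edge to its endpoints' difference, ∂[p,q] = q − p. For instance
  ∂QU = U − Q.
As a 7×18 matrix over Z this has rank 6, with invariant factors (1,1,1,1,1,1).

∂_2: C_2 → C_1 sends each 2-simplex [p,q,r] to [q,r] − [p,r] + [p,q]. For instance
  ∂PQT = QT − PT + PQ,
  ∂RST = ST − RT + RS.
The 18×12 boundary matrix has rank 12 and Smith normal form diag(1,1,1,1,1,1,1,1,1,1,1,2).

Now H_k = ker ∂_k / im ∂_{k+1}, so:

  H_0: rank C_0 − rank ∂_1 = 7 − 6 = 1, and the invariant factors of ∂_1 are all 1, so H_0 ≅ Z.
  H_1: rank ker ∂_1 − rank ∂_2 = (18 − 6) − 12 = 0, and ∂_2 has invariant factor 2 > 1, so H_1 ≅ Z/2.
  H_2: rank ker ∂_2 − rank ∂_3 = (12 − 12) − 0 = 0, and there is no ∂_3, so H_2 ≅ 0.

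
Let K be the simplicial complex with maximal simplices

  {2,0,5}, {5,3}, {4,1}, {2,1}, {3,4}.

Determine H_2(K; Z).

We work with the vertex ordering 0 < 1 < 2 < 3 < 4 < 5. The simplices of K, each written with vertices in increasing order, are:

  0-simplices (6): [0], [1], [2], [3], [4], [5]
  1-simplices (7): [0,2], [0,5], [1,2], [1,4], [2,5], [3,4], [3,5]
  2-simplices (1): [0,2,5]

giving chain groups C_0 ≅ Z^6, C_1 ≅ Z^7, C_2 ≅ Z^1.

Boundary ∂_1: C_1 → C_0 sends each edge [p,q] (with p < q) to q − p.
The resulting 6×7 matrix has rank 5, and its Smith normal form has invariant factors (1,1,1,1,1).

The boundary map ∂_2: C_2 → C_1 acts by ∂[p,q,r] = [q,r] − [p,r] + [p,q]. For instance
  ∂[0,2,5] = [2,5] − [0,5] + [0,2].
This gives a 7×1 integer matrix of rank 1; reducing to Smith normal form yields diagonal entries (1).

From H_k ≅ ker(∂_k) / im(∂_{k+1}) we obtain:

  H_2: rank ker ∂_2 − rank ∂_3 = (1 − 1) − 0 = 0, and there is no ∂_3, so H_2 = 0.

H_2 ≅ 0.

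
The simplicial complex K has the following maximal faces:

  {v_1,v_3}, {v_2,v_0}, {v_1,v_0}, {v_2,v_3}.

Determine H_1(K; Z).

K has 4 vertices, 4 edges.
rank ∂_1 = 3, rank ∂_2 = 0 ⇒ b_1 = 4 − 3 − 0 = 1. So H_1 = Z.

H_1 = Z.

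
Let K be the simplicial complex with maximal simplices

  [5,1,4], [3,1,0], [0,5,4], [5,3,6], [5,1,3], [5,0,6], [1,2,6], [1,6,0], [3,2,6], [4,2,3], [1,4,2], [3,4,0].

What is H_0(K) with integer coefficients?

H_0 = Z.

Order the vertices as 0 < 1 < 2 < 3 < 4 < 5 < 6. Listing each simplex with vertices in this order, K has dimension 2 with simplices:

  0-simplices (7): [0], [1], [2], [3], [4], [5], [6]
  1-simplices (18): [0,1], [0,3], [0,4], [0,5], [0,6], [1,2], [1,3], [1,4], [1,5], [1,6], [2,3], [2,4], [2,6], [3,4], [3,5], [3,6], [4,5], [5,6]
  2-simplices (12): [0,1,3], [0,1,6], [0,3,4], [0,4,5], [0,5,6], [1,2,4], [1,2,6], [1,3,5], [1,4,5], [2,3,4], [2,3,6], [3,5,6]

Hence C_0 ≅ Z^7, C_1 ≅ Z^18, C_2 ≅ Z^12.

The boundary map ∂_1: C_1 → C_0 maps an edge to its endpoints' difference, ∂[p,q] = q − p. For instance
  ∂[2,3] = [3] − [2].
This gives a 7×18 integer matrix of rank 6; reducing to Smith normal form yields diagonal entries (1,1,1,1,1,1).

Boundary ∂_2: C_2 → C_1 sends each 2-simplex [p,q,r] to [q,r] − [p,r] + [p,q]. For instance
  ∂[2,3,4] = [3,4] − [2,4] + [2,3],
  ∂[0,1,3] = [1,3] − [0,3] + [0,1].
The resulting 18×12 matrix has rank 12, and its Smith normal form has invariant factors (1,1,1,1,1,1,1,1,1,1,1,2).

Reading off H_k = ker ∂_k / im ∂_{k+1}:

  H_0: rank C_0 − rank ∂_1 = 7 − 6 = 1, and the invariant factors of ∂_1 are all 1, so H_0 = Z.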